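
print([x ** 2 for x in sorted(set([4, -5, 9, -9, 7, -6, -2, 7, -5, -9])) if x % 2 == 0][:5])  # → [36, 4, 16]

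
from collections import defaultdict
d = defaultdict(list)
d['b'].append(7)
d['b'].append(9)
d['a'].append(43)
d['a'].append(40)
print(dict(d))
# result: {'b': [7, 9], 'a': [43, 40]}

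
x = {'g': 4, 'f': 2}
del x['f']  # {'g': 4}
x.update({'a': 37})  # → {'g': 4, 'a': 37}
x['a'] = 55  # {'g': 4, 'a': 55}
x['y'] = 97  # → {'g': 4, 'a': 55, 'y': 97}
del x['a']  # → {'g': 4, 'y': 97}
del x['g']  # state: {'y': 97}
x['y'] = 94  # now {'y': 94}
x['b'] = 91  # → {'y': 94, 'b': 91}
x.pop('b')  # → 91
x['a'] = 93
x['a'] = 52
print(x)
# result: {'y': 94, 'a': 52}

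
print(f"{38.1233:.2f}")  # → 38.12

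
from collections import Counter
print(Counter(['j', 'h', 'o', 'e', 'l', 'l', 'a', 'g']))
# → Counter({'l': 2, 'j': 1, 'h': 1, 'o': 1, 'e': 1, 'a': 1, 'g': 1})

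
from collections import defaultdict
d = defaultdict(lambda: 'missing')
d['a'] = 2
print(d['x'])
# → missing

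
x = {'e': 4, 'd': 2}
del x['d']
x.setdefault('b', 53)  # 53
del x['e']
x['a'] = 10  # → {'b': 53, 'a': 10}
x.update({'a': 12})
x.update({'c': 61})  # {'b': 53, 'a': 12, 'c': 61}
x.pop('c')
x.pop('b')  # 53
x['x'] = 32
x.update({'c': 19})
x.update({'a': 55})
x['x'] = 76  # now {'a': 55, 'x': 76, 'c': 19}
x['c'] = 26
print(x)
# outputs {'a': 55, 'x': 76, 'c': 26}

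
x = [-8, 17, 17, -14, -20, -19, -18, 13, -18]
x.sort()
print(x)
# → [-20, -19, -18, -18, -14, -8, 13, 17, 17]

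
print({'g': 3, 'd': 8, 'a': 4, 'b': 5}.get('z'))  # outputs None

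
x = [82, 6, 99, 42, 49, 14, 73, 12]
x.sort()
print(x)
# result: [6, 12, 14, 42, 49, 73, 82, 99]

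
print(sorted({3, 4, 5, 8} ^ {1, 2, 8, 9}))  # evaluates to [1, 2, 3, 4, 5, 9]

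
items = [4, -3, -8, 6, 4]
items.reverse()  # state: [4, 6, -8, -3, 4]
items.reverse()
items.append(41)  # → [4, -3, -8, 6, 4, 41]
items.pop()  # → 41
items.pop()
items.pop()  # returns 6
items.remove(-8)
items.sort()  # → [-3, 4]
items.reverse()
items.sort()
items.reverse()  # [4, -3]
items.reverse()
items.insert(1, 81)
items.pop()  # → 4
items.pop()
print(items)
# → [-3]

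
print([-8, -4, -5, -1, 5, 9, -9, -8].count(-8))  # 2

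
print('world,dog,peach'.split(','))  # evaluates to ['world', 'dog', 'peach']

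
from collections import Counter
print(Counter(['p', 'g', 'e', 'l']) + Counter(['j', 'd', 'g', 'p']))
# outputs Counter({'p': 2, 'g': 2, 'e': 1, 'l': 1, 'j': 1, 'd': 1})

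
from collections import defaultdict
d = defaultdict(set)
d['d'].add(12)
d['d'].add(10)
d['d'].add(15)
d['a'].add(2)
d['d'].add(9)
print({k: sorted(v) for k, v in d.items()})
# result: {'d': [9, 10, 12, 15], 'a': [2]}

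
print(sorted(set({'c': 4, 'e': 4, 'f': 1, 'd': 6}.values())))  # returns [1, 4, 6]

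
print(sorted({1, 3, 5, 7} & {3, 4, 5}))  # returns [3, 5]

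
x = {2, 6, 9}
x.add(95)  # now {2, 6, 9, 95}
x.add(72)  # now {2, 6, 9, 72, 95}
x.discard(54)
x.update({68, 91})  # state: {2, 6, 9, 68, 72, 91, 95}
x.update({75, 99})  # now {2, 6, 9, 68, 72, 75, 91, 95, 99}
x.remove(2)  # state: {6, 9, 68, 72, 75, 91, 95, 99}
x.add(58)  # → {6, 9, 58, 68, 72, 75, 91, 95, 99}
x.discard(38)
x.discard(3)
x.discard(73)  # {6, 9, 58, 68, 72, 75, 91, 95, 99}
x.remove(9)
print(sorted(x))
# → [6, 58, 68, 72, 75, 91, 95, 99]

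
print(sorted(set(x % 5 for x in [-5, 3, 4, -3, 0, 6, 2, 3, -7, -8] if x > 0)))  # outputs [1, 2, 3, 4]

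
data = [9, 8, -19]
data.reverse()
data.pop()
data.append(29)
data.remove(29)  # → [-19, 8]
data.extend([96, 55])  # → [-19, 8, 96, 55]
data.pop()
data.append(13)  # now [-19, 8, 96, 13]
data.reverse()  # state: [13, 96, 8, -19]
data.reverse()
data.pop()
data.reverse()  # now [96, 8, -19]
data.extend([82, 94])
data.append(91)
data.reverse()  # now [91, 94, 82, -19, 8, 96]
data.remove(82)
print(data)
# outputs [91, 94, -19, 8, 96]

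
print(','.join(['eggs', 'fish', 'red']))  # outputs eggs,fish,red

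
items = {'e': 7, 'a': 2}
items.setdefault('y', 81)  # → 81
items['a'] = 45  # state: {'e': 7, 'a': 45, 'y': 81}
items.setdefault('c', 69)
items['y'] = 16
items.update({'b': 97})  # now {'e': 7, 'a': 45, 'y': 16, 'c': 69, 'b': 97}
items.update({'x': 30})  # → {'e': 7, 'a': 45, 'y': 16, 'c': 69, 'b': 97, 'x': 30}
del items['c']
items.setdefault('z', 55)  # 55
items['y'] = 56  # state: {'e': 7, 'a': 45, 'y': 56, 'b': 97, 'x': 30, 'z': 55}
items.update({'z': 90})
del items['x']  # {'e': 7, 'a': 45, 'y': 56, 'b': 97, 'z': 90}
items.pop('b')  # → 97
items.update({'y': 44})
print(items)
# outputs {'e': 7, 'a': 45, 'y': 44, 'z': 90}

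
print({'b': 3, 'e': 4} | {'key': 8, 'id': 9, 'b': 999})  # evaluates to {'b': 999, 'e': 4, 'key': 8, 'id': 9}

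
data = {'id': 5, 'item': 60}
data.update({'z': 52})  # {'id': 5, 'item': 60, 'z': 52}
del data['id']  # {'item': 60, 'z': 52}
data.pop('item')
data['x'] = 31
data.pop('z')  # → 52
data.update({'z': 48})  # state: {'x': 31, 'z': 48}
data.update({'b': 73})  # {'x': 31, 'z': 48, 'b': 73}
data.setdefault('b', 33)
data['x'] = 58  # {'x': 58, 'z': 48, 'b': 73}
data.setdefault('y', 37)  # 37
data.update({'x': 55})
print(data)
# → {'x': 55, 'z': 48, 'b': 73, 'y': 37}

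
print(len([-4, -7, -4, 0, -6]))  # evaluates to 5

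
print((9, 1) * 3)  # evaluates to (9, 1, 9, 1, 9, 1)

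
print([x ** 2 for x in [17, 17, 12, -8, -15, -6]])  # [289, 289, 144, 64, 225, 36]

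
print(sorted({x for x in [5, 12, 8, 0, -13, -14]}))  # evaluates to [-14, -13, 0, 5, 8, 12]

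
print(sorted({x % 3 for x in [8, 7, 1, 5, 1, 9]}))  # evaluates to [0, 1, 2]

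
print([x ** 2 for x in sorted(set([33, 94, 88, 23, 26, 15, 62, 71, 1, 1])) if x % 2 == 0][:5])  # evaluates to [676, 3844, 7744, 8836]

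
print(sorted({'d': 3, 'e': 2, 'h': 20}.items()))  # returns [('d', 3), ('e', 2), ('h', 20)]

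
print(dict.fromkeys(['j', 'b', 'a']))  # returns {'j': None, 'b': None, 'a': None}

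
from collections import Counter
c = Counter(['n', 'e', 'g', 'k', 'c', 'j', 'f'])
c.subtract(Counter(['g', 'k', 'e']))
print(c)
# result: Counter({'n': 1, 'c': 1, 'j': 1, 'f': 1, 'e': 0, 'g': 0, 'k': 0})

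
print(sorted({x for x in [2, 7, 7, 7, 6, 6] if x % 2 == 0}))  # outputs [2, 6]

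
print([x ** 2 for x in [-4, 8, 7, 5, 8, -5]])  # [16, 64, 49, 25, 64, 25]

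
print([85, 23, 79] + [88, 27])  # [85, 23, 79, 88, 27]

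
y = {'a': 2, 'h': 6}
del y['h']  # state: {'a': 2}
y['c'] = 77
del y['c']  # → {'a': 2}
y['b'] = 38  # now {'a': 2, 'b': 38}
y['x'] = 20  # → {'a': 2, 'b': 38, 'x': 20}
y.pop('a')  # 2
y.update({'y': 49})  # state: {'b': 38, 'x': 20, 'y': 49}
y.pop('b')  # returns 38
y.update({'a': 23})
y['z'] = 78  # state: {'x': 20, 'y': 49, 'a': 23, 'z': 78}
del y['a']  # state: {'x': 20, 'y': 49, 'z': 78}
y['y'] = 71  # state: {'x': 20, 'y': 71, 'z': 78}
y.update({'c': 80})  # {'x': 20, 'y': 71, 'z': 78, 'c': 80}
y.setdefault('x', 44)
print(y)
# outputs {'x': 20, 'y': 71, 'z': 78, 'c': 80}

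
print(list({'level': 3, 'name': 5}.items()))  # [('level', 3), ('name', 5)]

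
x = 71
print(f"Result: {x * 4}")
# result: Result: 284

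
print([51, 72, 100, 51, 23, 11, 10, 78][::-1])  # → [78, 10, 11, 23, 51, 100, 72, 51]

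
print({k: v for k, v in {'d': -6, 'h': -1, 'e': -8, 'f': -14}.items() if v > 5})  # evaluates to {}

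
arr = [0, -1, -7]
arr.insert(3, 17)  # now [0, -1, -7, 17]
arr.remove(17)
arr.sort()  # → [-7, -1, 0]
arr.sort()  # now [-7, -1, 0]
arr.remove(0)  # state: [-7, -1]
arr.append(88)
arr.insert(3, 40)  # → [-7, -1, 88, 40]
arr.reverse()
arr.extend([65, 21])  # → [40, 88, -1, -7, 65, 21]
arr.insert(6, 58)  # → [40, 88, -1, -7, 65, 21, 58]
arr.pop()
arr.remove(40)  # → [88, -1, -7, 65, 21]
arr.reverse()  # [21, 65, -7, -1, 88]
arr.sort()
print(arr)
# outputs [-7, -1, 21, 65, 88]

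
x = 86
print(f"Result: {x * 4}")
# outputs Result: 344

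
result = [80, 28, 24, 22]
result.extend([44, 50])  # [80, 28, 24, 22, 44, 50]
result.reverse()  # [50, 44, 22, 24, 28, 80]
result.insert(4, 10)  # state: [50, 44, 22, 24, 10, 28, 80]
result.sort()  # [10, 22, 24, 28, 44, 50, 80]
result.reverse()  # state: [80, 50, 44, 28, 24, 22, 10]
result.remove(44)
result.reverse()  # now [10, 22, 24, 28, 50, 80]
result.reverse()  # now [80, 50, 28, 24, 22, 10]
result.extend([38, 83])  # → [80, 50, 28, 24, 22, 10, 38, 83]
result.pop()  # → 83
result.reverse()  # [38, 10, 22, 24, 28, 50, 80]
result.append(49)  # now [38, 10, 22, 24, 28, 50, 80, 49]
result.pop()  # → 49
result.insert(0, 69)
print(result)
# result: [69, 38, 10, 22, 24, 28, 50, 80]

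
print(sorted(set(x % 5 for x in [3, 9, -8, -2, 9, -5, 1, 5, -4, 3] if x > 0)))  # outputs [0, 1, 3, 4]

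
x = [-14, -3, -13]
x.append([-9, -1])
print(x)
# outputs [-14, -3, -13, [-9, -1]]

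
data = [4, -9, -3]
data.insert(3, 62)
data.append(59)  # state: [4, -9, -3, 62, 59]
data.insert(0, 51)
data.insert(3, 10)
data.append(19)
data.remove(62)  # [51, 4, -9, 10, -3, 59, 19]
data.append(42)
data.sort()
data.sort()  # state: [-9, -3, 4, 10, 19, 42, 51, 59]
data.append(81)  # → [-9, -3, 4, 10, 19, 42, 51, 59, 81]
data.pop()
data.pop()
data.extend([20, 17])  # [-9, -3, 4, 10, 19, 42, 51, 20, 17]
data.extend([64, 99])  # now [-9, -3, 4, 10, 19, 42, 51, 20, 17, 64, 99]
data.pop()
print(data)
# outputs [-9, -3, 4, 10, 19, 42, 51, 20, 17, 64]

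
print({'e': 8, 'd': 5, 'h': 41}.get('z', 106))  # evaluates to 106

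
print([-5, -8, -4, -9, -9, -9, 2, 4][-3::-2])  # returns [-9, -9, -8]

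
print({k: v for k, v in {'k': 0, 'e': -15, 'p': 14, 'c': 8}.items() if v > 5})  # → {'p': 14, 'c': 8}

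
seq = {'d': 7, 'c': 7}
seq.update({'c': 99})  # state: {'d': 7, 'c': 99}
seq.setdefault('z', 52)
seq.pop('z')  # 52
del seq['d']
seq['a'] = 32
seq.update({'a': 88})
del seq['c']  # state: {'a': 88}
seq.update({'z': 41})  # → {'a': 88, 'z': 41}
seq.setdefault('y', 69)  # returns 69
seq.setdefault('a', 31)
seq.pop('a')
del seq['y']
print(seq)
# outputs {'z': 41}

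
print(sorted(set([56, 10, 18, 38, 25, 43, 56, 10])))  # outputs [10, 18, 25, 38, 43, 56]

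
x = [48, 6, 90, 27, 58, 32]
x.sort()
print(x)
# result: [6, 27, 32, 48, 58, 90]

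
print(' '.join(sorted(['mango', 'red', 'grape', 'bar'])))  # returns bar grape mango red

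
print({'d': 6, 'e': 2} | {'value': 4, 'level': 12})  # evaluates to {'d': 6, 'e': 2, 'value': 4, 'level': 12}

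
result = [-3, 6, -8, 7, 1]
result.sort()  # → [-8, -3, 1, 6, 7]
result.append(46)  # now [-8, -3, 1, 6, 7, 46]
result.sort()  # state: [-8, -3, 1, 6, 7, 46]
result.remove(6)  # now [-8, -3, 1, 7, 46]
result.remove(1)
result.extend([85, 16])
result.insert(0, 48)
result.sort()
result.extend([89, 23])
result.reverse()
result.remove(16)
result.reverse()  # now [-8, -3, 7, 46, 48, 85, 89, 23]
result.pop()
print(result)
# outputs [-8, -3, 7, 46, 48, 85, 89]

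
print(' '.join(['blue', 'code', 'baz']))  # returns blue code baz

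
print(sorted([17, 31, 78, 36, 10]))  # [10, 17, 31, 36, 78]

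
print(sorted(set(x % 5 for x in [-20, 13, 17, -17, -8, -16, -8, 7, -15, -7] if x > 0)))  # [2, 3]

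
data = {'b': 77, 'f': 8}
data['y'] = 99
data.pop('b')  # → 77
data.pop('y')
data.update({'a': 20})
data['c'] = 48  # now {'f': 8, 'a': 20, 'c': 48}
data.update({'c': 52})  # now {'f': 8, 'a': 20, 'c': 52}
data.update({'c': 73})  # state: {'f': 8, 'a': 20, 'c': 73}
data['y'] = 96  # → {'f': 8, 'a': 20, 'c': 73, 'y': 96}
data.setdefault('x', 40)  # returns 40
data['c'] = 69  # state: {'f': 8, 'a': 20, 'c': 69, 'y': 96, 'x': 40}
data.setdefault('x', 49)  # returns 40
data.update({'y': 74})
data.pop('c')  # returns 69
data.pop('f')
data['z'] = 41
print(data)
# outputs {'a': 20, 'y': 74, 'x': 40, 'z': 41}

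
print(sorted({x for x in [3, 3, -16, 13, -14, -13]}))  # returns [-16, -14, -13, 3, 13]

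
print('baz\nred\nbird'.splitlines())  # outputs ['baz', 'red', 'bird']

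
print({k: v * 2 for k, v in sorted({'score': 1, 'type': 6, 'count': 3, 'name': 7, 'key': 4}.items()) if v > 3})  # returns {'key': 8, 'name': 14, 'type': 12}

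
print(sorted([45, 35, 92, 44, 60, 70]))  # [35, 44, 45, 60, 70, 92]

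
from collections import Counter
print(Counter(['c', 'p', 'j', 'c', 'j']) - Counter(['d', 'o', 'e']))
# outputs Counter({'c': 2, 'j': 2, 'p': 1})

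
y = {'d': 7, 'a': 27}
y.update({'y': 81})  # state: {'d': 7, 'a': 27, 'y': 81}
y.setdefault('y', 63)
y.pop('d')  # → 7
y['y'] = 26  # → {'a': 27, 'y': 26}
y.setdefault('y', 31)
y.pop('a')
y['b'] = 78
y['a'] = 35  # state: {'y': 26, 'b': 78, 'a': 35}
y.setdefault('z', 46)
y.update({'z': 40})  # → {'y': 26, 'b': 78, 'a': 35, 'z': 40}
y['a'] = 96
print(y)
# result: {'y': 26, 'b': 78, 'a': 96, 'z': 40}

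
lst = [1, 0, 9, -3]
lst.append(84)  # [1, 0, 9, -3, 84]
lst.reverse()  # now [84, -3, 9, 0, 1]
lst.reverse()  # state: [1, 0, 9, -3, 84]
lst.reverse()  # [84, -3, 9, 0, 1]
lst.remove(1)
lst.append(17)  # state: [84, -3, 9, 0, 17]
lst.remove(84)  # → [-3, 9, 0, 17]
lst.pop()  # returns 17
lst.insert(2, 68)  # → [-3, 9, 68, 0]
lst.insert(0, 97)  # [97, -3, 9, 68, 0]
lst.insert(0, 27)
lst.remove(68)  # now [27, 97, -3, 9, 0]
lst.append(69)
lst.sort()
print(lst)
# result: [-3, 0, 9, 27, 69, 97]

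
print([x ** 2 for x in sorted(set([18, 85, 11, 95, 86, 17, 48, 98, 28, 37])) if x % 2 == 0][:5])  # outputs [324, 784, 2304, 7396, 9604]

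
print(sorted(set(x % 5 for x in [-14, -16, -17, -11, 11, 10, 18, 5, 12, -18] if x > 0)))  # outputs [0, 1, 2, 3]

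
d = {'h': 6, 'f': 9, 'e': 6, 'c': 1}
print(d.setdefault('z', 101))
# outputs 101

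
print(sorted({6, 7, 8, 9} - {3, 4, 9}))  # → [6, 7, 8]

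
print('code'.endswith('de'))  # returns True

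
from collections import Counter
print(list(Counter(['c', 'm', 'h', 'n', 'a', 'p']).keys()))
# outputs ['c', 'm', 'h', 'n', 'a', 'p']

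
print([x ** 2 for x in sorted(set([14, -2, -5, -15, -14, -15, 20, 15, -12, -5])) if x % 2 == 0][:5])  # [196, 144, 4, 196, 400]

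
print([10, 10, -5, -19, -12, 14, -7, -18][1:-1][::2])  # [10, -19, 14]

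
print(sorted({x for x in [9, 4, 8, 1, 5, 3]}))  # [1, 3, 4, 5, 8, 9]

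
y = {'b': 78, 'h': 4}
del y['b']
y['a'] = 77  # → {'h': 4, 'a': 77}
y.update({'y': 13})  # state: {'h': 4, 'a': 77, 'y': 13}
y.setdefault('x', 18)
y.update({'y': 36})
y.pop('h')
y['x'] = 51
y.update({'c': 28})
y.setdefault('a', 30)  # 77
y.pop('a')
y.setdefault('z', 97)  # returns 97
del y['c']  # {'y': 36, 'x': 51, 'z': 97}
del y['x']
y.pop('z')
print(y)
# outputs {'y': 36}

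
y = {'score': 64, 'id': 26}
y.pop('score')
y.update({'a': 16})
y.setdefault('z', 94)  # 94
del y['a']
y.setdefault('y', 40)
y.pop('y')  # 40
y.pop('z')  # 94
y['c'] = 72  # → {'id': 26, 'c': 72}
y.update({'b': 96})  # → {'id': 26, 'c': 72, 'b': 96}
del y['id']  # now {'c': 72, 'b': 96}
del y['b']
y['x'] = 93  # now {'c': 72, 'x': 93}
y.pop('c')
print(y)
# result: {'x': 93}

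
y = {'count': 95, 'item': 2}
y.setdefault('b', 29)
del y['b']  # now {'count': 95, 'item': 2}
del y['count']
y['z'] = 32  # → {'item': 2, 'z': 32}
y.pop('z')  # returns 32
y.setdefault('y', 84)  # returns 84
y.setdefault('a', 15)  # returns 15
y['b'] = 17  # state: {'item': 2, 'y': 84, 'a': 15, 'b': 17}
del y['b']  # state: {'item': 2, 'y': 84, 'a': 15}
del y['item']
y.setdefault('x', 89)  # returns 89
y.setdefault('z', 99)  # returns 99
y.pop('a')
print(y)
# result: {'y': 84, 'x': 89, 'z': 99}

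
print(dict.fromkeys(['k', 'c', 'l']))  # {'k': None, 'c': None, 'l': None}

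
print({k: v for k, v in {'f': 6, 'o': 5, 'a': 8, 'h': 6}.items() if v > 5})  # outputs {'f': 6, 'a': 8, 'h': 6}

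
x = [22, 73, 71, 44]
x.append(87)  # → [22, 73, 71, 44, 87]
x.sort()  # [22, 44, 71, 73, 87]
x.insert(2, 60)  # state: [22, 44, 60, 71, 73, 87]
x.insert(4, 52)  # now [22, 44, 60, 71, 52, 73, 87]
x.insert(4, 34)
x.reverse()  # [87, 73, 52, 34, 71, 60, 44, 22]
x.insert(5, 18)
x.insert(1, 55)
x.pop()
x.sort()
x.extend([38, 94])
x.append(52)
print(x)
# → [18, 34, 44, 52, 55, 60, 71, 73, 87, 38, 94, 52]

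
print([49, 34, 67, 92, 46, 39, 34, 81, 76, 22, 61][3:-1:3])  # [92, 34, 22]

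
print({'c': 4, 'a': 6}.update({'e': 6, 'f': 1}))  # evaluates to None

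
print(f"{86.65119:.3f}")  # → 86.651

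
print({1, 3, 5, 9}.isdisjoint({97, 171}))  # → True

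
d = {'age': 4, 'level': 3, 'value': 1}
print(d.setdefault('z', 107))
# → 107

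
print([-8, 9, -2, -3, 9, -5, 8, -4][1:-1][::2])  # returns [9, -3, -5]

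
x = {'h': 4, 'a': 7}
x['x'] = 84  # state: {'h': 4, 'a': 7, 'x': 84}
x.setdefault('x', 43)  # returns 84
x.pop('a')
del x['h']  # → {'x': 84}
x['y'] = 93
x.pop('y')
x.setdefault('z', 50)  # 50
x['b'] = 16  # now {'x': 84, 'z': 50, 'b': 16}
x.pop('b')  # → 16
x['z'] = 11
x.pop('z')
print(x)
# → {'x': 84}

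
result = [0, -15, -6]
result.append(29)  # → [0, -15, -6, 29]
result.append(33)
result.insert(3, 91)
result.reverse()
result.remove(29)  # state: [33, 91, -6, -15, 0]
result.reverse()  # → [0, -15, -6, 91, 33]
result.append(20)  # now [0, -15, -6, 91, 33, 20]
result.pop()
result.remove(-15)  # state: [0, -6, 91, 33]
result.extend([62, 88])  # [0, -6, 91, 33, 62, 88]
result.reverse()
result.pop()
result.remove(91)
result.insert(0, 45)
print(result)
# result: [45, 88, 62, 33, -6]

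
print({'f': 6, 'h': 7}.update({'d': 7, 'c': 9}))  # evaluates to None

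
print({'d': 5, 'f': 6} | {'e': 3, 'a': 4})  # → {'d': 5, 'f': 6, 'e': 3, 'a': 4}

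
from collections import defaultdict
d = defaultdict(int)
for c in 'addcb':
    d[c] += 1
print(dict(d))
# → {'a': 1, 'd': 2, 'c': 1, 'b': 1}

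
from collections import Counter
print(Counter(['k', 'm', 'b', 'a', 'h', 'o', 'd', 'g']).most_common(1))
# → [('k', 1)]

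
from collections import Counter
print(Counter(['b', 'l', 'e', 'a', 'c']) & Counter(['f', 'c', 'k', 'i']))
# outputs Counter({'c': 1})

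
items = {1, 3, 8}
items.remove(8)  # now {1, 3}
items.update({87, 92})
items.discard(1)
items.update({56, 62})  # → {3, 56, 62, 87, 92}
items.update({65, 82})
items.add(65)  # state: {3, 56, 62, 65, 82, 87, 92}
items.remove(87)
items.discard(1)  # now {3, 56, 62, 65, 82, 92}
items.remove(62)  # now {3, 56, 65, 82, 92}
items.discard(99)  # {3, 56, 65, 82, 92}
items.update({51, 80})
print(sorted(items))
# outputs [3, 51, 56, 65, 80, 82, 92]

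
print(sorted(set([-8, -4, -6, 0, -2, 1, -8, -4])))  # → [-8, -6, -4, -2, 0, 1]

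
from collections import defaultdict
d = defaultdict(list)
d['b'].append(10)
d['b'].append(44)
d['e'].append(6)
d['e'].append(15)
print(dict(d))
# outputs {'b': [10, 44], 'e': [6, 15]}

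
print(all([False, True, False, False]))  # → False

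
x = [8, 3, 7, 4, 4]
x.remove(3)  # [8, 7, 4, 4]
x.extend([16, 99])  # [8, 7, 4, 4, 16, 99]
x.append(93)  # [8, 7, 4, 4, 16, 99, 93]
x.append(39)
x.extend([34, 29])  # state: [8, 7, 4, 4, 16, 99, 93, 39, 34, 29]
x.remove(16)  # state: [8, 7, 4, 4, 99, 93, 39, 34, 29]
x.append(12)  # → [8, 7, 4, 4, 99, 93, 39, 34, 29, 12]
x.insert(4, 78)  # [8, 7, 4, 4, 78, 99, 93, 39, 34, 29, 12]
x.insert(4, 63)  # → [8, 7, 4, 4, 63, 78, 99, 93, 39, 34, 29, 12]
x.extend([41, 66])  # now [8, 7, 4, 4, 63, 78, 99, 93, 39, 34, 29, 12, 41, 66]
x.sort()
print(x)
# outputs [4, 4, 7, 8, 12, 29, 34, 39, 41, 63, 66, 78, 93, 99]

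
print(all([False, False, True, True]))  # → False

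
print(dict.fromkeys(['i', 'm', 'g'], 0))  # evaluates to {'i': 0, 'm': 0, 'g': 0}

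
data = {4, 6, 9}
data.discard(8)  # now {4, 6, 9}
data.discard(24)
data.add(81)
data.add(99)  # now {4, 6, 9, 81, 99}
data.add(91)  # {4, 6, 9, 81, 91, 99}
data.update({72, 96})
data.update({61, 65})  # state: {4, 6, 9, 61, 65, 72, 81, 91, 96, 99}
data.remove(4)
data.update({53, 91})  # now {6, 9, 53, 61, 65, 72, 81, 91, 96, 99}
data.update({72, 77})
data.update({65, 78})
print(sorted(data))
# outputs [6, 9, 53, 61, 65, 72, 77, 78, 81, 91, 96, 99]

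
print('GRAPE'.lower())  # grape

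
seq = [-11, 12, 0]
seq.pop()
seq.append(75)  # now [-11, 12, 75]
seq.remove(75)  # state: [-11, 12]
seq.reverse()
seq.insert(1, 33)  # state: [12, 33, -11]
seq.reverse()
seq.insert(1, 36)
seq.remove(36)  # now [-11, 33, 12]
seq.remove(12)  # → [-11, 33]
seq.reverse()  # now [33, -11]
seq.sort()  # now [-11, 33]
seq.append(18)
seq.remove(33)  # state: [-11, 18]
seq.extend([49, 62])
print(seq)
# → [-11, 18, 49, 62]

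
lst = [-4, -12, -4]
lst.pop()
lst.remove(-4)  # [-12]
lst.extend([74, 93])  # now [-12, 74, 93]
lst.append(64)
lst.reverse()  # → [64, 93, 74, -12]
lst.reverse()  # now [-12, 74, 93, 64]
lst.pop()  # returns 64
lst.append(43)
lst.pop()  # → 43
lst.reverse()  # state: [93, 74, -12]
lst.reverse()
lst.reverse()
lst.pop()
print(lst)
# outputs [93, 74]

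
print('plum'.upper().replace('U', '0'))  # PL0M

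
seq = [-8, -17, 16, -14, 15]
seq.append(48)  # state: [-8, -17, 16, -14, 15, 48]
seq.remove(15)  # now [-8, -17, 16, -14, 48]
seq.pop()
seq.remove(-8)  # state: [-17, 16, -14]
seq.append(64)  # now [-17, 16, -14, 64]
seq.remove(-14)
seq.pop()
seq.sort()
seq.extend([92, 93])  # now [-17, 16, 92, 93]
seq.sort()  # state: [-17, 16, 92, 93]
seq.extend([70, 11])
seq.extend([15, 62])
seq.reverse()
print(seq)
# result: [62, 15, 11, 70, 93, 92, 16, -17]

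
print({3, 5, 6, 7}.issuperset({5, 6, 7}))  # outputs True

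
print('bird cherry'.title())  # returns Bird Cherry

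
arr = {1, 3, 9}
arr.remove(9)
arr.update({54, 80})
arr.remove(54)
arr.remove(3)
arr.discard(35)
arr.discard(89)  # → {1, 80}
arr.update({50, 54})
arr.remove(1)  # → {50, 54, 80}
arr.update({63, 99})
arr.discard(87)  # {50, 54, 63, 80, 99}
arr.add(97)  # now {50, 54, 63, 80, 97, 99}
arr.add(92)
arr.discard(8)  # {50, 54, 63, 80, 92, 97, 99}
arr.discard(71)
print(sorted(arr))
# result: [50, 54, 63, 80, 92, 97, 99]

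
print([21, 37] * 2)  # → [21, 37, 21, 37]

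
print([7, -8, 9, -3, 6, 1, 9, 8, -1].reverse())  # None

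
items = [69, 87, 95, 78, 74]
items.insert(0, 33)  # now [33, 69, 87, 95, 78, 74]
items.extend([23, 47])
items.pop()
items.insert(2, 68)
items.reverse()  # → [23, 74, 78, 95, 87, 68, 69, 33]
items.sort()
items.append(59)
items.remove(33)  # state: [23, 68, 69, 74, 78, 87, 95, 59]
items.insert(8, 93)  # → [23, 68, 69, 74, 78, 87, 95, 59, 93]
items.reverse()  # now [93, 59, 95, 87, 78, 74, 69, 68, 23]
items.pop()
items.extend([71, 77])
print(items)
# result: [93, 59, 95, 87, 78, 74, 69, 68, 71, 77]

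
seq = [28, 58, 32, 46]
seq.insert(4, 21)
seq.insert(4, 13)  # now [28, 58, 32, 46, 13, 21]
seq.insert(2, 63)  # [28, 58, 63, 32, 46, 13, 21]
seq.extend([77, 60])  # [28, 58, 63, 32, 46, 13, 21, 77, 60]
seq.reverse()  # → [60, 77, 21, 13, 46, 32, 63, 58, 28]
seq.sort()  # [13, 21, 28, 32, 46, 58, 60, 63, 77]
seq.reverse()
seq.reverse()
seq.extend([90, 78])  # [13, 21, 28, 32, 46, 58, 60, 63, 77, 90, 78]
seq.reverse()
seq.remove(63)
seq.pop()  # 13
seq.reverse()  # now [21, 28, 32, 46, 58, 60, 77, 90, 78]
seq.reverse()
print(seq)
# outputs [78, 90, 77, 60, 58, 46, 32, 28, 21]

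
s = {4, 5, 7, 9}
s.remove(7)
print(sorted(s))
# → [4, 5, 9]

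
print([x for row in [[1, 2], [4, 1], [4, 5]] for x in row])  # [1, 2, 4, 1, 4, 5]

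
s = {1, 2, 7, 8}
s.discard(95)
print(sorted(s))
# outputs [1, 2, 7, 8]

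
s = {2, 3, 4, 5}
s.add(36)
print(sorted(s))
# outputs [2, 3, 4, 5, 36]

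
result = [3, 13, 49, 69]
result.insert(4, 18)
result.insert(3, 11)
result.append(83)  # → [3, 13, 49, 11, 69, 18, 83]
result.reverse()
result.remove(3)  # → [83, 18, 69, 11, 49, 13]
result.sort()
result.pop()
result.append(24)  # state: [11, 13, 18, 49, 69, 24]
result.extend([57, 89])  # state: [11, 13, 18, 49, 69, 24, 57, 89]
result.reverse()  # [89, 57, 24, 69, 49, 18, 13, 11]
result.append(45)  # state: [89, 57, 24, 69, 49, 18, 13, 11, 45]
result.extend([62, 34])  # [89, 57, 24, 69, 49, 18, 13, 11, 45, 62, 34]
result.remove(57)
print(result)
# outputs [89, 24, 69, 49, 18, 13, 11, 45, 62, 34]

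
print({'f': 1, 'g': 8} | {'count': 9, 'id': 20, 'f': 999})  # {'f': 999, 'g': 8, 'count': 9, 'id': 20}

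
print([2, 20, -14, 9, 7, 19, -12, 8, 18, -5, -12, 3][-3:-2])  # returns [-5]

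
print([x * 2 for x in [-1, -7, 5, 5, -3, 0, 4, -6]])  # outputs [-2, -14, 10, 10, -6, 0, 8, -12]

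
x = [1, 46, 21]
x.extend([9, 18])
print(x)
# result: [1, 46, 21, 9, 18]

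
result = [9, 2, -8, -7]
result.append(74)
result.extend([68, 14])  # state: [9, 2, -8, -7, 74, 68, 14]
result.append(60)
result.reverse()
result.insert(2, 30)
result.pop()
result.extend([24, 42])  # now [60, 14, 30, 68, 74, -7, -8, 2, 24, 42]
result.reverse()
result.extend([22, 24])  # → [42, 24, 2, -8, -7, 74, 68, 30, 14, 60, 22, 24]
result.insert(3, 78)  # [42, 24, 2, 78, -8, -7, 74, 68, 30, 14, 60, 22, 24]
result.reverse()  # [24, 22, 60, 14, 30, 68, 74, -7, -8, 78, 2, 24, 42]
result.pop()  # 42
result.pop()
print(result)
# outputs [24, 22, 60, 14, 30, 68, 74, -7, -8, 78, 2]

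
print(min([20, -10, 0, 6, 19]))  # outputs -10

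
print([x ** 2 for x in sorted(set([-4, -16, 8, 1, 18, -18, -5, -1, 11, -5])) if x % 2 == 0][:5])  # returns [324, 256, 16, 64, 324]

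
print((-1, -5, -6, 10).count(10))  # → 1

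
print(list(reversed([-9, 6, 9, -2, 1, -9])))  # [-9, 1, -2, 9, 6, -9]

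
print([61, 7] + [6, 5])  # [61, 7, 6, 5]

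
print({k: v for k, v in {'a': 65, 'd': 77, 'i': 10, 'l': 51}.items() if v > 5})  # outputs {'a': 65, 'd': 77, 'i': 10, 'l': 51}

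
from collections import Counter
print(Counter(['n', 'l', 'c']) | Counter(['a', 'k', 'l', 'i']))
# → Counter({'n': 1, 'l': 1, 'c': 1, 'a': 1, 'k': 1, 'i': 1})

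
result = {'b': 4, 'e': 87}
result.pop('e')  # 87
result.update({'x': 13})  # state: {'b': 4, 'x': 13}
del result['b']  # {'x': 13}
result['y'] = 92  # {'x': 13, 'y': 92}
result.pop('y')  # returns 92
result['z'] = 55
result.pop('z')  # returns 55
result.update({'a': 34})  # {'x': 13, 'a': 34}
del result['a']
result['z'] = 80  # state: {'x': 13, 'z': 80}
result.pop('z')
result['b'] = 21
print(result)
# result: {'x': 13, 'b': 21}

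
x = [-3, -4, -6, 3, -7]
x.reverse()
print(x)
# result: [-7, 3, -6, -4, -3]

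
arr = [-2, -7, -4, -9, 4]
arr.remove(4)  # [-2, -7, -4, -9]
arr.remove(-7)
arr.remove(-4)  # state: [-2, -9]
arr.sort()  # [-9, -2]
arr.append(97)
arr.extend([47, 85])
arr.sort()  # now [-9, -2, 47, 85, 97]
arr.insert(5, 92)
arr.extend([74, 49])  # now [-9, -2, 47, 85, 97, 92, 74, 49]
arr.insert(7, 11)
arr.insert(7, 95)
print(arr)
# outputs [-9, -2, 47, 85, 97, 92, 74, 95, 11, 49]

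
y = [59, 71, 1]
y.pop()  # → 1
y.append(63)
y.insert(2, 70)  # [59, 71, 70, 63]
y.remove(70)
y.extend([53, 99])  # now [59, 71, 63, 53, 99]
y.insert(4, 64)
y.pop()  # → 99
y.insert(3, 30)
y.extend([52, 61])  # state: [59, 71, 63, 30, 53, 64, 52, 61]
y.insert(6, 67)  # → [59, 71, 63, 30, 53, 64, 67, 52, 61]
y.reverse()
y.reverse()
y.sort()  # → [30, 52, 53, 59, 61, 63, 64, 67, 71]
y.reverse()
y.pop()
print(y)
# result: [71, 67, 64, 63, 61, 59, 53, 52]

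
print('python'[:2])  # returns py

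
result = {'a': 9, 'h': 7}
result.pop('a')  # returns 9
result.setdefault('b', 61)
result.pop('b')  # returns 61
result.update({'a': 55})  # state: {'h': 7, 'a': 55}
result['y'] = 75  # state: {'h': 7, 'a': 55, 'y': 75}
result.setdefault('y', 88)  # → 75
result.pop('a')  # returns 55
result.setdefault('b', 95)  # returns 95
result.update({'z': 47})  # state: {'h': 7, 'y': 75, 'b': 95, 'z': 47}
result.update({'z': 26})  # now {'h': 7, 'y': 75, 'b': 95, 'z': 26}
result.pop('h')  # 7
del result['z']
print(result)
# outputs {'y': 75, 'b': 95}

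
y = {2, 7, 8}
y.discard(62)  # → {2, 7, 8}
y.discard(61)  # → {2, 7, 8}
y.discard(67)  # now {2, 7, 8}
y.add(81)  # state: {2, 7, 8, 81}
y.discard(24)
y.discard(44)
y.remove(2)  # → {7, 8, 81}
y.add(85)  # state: {7, 8, 81, 85}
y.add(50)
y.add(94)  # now {7, 8, 50, 81, 85, 94}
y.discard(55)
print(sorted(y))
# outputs [7, 8, 50, 81, 85, 94]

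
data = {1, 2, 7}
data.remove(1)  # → {2, 7}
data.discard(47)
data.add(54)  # {2, 7, 54}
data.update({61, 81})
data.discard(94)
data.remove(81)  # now {2, 7, 54, 61}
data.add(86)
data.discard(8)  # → {2, 7, 54, 61, 86}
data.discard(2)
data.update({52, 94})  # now {7, 52, 54, 61, 86, 94}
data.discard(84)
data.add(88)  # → {7, 52, 54, 61, 86, 88, 94}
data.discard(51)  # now {7, 52, 54, 61, 86, 88, 94}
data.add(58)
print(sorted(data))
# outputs [7, 52, 54, 58, 61, 86, 88, 94]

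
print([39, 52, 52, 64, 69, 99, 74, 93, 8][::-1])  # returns [8, 93, 74, 99, 69, 64, 52, 52, 39]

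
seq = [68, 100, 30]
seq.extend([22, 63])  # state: [68, 100, 30, 22, 63]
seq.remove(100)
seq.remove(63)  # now [68, 30, 22]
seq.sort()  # [22, 30, 68]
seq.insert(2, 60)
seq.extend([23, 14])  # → [22, 30, 60, 68, 23, 14]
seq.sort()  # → [14, 22, 23, 30, 60, 68]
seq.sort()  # [14, 22, 23, 30, 60, 68]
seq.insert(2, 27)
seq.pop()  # 68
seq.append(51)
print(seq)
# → [14, 22, 27, 23, 30, 60, 51]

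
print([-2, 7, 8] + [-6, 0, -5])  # [-2, 7, 8, -6, 0, -5]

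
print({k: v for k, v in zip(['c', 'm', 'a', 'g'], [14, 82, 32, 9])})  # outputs {'c': 14, 'm': 82, 'a': 32, 'g': 9}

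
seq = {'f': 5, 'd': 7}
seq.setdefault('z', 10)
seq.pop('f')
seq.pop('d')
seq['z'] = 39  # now {'z': 39}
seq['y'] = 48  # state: {'z': 39, 'y': 48}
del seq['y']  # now {'z': 39}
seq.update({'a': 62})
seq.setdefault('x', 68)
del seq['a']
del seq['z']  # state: {'x': 68}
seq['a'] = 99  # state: {'x': 68, 'a': 99}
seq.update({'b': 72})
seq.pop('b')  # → 72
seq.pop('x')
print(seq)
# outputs {'a': 99}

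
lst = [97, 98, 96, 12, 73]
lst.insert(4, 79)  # [97, 98, 96, 12, 79, 73]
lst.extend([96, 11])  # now [97, 98, 96, 12, 79, 73, 96, 11]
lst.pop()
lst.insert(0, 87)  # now [87, 97, 98, 96, 12, 79, 73, 96]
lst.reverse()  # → [96, 73, 79, 12, 96, 98, 97, 87]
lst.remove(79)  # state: [96, 73, 12, 96, 98, 97, 87]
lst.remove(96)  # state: [73, 12, 96, 98, 97, 87]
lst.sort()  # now [12, 73, 87, 96, 97, 98]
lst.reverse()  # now [98, 97, 96, 87, 73, 12]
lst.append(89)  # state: [98, 97, 96, 87, 73, 12, 89]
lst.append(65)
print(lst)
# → [98, 97, 96, 87, 73, 12, 89, 65]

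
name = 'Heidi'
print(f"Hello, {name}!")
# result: Hello, Heidi!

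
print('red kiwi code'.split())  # ['red', 'kiwi', 'code']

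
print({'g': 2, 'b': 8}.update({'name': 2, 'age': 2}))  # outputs None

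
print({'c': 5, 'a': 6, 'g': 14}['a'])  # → 6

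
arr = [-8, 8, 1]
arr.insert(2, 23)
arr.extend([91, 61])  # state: [-8, 8, 23, 1, 91, 61]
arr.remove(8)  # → [-8, 23, 1, 91, 61]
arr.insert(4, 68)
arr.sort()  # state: [-8, 1, 23, 61, 68, 91]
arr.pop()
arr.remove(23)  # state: [-8, 1, 61, 68]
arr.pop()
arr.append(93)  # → [-8, 1, 61, 93]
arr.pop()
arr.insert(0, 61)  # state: [61, -8, 1, 61]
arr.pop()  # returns 61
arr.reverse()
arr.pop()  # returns 61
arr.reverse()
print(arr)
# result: [-8, 1]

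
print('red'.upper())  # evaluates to RED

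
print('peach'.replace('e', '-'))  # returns p-ach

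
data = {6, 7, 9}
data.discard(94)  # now {6, 7, 9}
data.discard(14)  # {6, 7, 9}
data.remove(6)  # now {7, 9}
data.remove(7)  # {9}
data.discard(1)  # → {9}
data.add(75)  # {9, 75}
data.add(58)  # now {9, 58, 75}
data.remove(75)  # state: {9, 58}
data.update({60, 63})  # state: {9, 58, 60, 63}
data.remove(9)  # {58, 60, 63}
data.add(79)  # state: {58, 60, 63, 79}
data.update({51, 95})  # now {51, 58, 60, 63, 79, 95}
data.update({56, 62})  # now {51, 56, 58, 60, 62, 63, 79, 95}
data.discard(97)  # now {51, 56, 58, 60, 62, 63, 79, 95}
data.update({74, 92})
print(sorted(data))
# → [51, 56, 58, 60, 62, 63, 74, 79, 92, 95]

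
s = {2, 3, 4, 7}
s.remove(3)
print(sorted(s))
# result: [2, 4, 7]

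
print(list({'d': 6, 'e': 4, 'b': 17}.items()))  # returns [('d', 6), ('e', 4), ('b', 17)]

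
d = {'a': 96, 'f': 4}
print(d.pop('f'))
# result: 4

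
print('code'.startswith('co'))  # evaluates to True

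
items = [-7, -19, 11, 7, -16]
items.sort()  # [-19, -16, -7, 7, 11]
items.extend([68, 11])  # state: [-19, -16, -7, 7, 11, 68, 11]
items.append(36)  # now [-19, -16, -7, 7, 11, 68, 11, 36]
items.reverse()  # [36, 11, 68, 11, 7, -7, -16, -19]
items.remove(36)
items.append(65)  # [11, 68, 11, 7, -7, -16, -19, 65]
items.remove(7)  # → [11, 68, 11, -7, -16, -19, 65]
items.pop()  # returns 65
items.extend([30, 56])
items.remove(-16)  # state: [11, 68, 11, -7, -19, 30, 56]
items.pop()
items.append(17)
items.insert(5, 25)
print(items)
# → [11, 68, 11, -7, -19, 25, 30, 17]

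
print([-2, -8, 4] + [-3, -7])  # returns [-2, -8, 4, -3, -7]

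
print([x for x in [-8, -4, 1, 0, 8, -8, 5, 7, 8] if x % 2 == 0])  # [-8, -4, 0, 8, -8, 8]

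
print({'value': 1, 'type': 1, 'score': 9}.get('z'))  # None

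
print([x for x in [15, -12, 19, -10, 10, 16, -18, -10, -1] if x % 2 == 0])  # [-12, -10, 10, 16, -18, -10]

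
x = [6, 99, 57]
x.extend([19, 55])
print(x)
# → [6, 99, 57, 19, 55]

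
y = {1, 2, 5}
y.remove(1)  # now {2, 5}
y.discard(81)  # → {2, 5}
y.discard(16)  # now {2, 5}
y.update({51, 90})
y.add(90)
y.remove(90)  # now {2, 5, 51}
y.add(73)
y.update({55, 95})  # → {2, 5, 51, 55, 73, 95}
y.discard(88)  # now {2, 5, 51, 55, 73, 95}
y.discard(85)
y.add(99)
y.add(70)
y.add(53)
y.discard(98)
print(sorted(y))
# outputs [2, 5, 51, 53, 55, 70, 73, 95, 99]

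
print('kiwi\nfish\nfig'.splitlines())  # ['kiwi', 'fish', 'fig']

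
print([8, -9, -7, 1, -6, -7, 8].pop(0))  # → 8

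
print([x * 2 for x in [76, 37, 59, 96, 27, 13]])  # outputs [152, 74, 118, 192, 54, 26]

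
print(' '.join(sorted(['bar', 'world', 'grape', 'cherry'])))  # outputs bar cherry grape world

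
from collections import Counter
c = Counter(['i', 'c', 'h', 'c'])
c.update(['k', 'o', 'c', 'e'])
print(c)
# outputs Counter({'c': 3, 'i': 1, 'h': 1, 'k': 1, 'o': 1, 'e': 1})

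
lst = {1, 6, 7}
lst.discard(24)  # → {1, 6, 7}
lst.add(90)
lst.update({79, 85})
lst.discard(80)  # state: {1, 6, 7, 79, 85, 90}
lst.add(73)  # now {1, 6, 7, 73, 79, 85, 90}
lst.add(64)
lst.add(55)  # {1, 6, 7, 55, 64, 73, 79, 85, 90}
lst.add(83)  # {1, 6, 7, 55, 64, 73, 79, 83, 85, 90}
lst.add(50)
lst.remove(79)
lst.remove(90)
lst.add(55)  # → {1, 6, 7, 50, 55, 64, 73, 83, 85}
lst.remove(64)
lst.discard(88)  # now {1, 6, 7, 50, 55, 73, 83, 85}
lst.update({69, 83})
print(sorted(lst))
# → [1, 6, 7, 50, 55, 69, 73, 83, 85]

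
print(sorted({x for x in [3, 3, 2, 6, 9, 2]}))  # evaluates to [2, 3, 6, 9]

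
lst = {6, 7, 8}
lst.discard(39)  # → {6, 7, 8}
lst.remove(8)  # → {6, 7}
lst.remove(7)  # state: {6}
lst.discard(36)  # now {6}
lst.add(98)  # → {6, 98}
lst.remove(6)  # {98}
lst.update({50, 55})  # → {50, 55, 98}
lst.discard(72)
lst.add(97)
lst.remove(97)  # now {50, 55, 98}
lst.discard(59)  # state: {50, 55, 98}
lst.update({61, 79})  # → {50, 55, 61, 79, 98}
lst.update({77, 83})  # {50, 55, 61, 77, 79, 83, 98}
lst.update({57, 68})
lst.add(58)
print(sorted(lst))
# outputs [50, 55, 57, 58, 61, 68, 77, 79, 83, 98]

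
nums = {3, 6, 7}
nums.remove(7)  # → {3, 6}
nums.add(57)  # {3, 6, 57}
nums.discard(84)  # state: {3, 6, 57}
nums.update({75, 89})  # {3, 6, 57, 75, 89}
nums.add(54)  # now {3, 6, 54, 57, 75, 89}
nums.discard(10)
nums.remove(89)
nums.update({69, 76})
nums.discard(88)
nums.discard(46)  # {3, 6, 54, 57, 69, 75, 76}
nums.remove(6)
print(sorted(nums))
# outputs [3, 54, 57, 69, 75, 76]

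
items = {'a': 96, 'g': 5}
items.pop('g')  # 5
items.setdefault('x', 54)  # 54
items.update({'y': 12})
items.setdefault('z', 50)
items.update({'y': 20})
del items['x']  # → {'a': 96, 'y': 20, 'z': 50}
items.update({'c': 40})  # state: {'a': 96, 'y': 20, 'z': 50, 'c': 40}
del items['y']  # {'a': 96, 'z': 50, 'c': 40}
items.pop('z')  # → 50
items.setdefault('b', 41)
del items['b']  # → {'a': 96, 'c': 40}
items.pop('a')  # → 96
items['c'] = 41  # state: {'c': 41}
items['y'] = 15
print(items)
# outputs {'c': 41, 'y': 15}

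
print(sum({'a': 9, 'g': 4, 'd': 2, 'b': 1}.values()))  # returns 16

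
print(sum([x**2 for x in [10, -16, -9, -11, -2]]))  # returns 562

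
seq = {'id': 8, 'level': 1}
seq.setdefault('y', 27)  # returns 27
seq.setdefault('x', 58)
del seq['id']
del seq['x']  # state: {'level': 1, 'y': 27}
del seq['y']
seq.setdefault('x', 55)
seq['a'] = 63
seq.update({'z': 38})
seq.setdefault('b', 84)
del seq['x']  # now {'level': 1, 'a': 63, 'z': 38, 'b': 84}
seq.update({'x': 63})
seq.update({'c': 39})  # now {'level': 1, 'a': 63, 'z': 38, 'b': 84, 'x': 63, 'c': 39}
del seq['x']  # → {'level': 1, 'a': 63, 'z': 38, 'b': 84, 'c': 39}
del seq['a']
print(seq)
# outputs {'level': 1, 'z': 38, 'b': 84, 'c': 39}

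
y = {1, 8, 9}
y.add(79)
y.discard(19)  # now {1, 8, 9, 79}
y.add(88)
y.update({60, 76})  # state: {1, 8, 9, 60, 76, 79, 88}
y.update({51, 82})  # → {1, 8, 9, 51, 60, 76, 79, 82, 88}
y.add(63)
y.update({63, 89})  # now {1, 8, 9, 51, 60, 63, 76, 79, 82, 88, 89}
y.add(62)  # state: {1, 8, 9, 51, 60, 62, 63, 76, 79, 82, 88, 89}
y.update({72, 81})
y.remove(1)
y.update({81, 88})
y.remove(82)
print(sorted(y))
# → [8, 9, 51, 60, 62, 63, 72, 76, 79, 81, 88, 89]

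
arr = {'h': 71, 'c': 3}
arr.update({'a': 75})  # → {'h': 71, 'c': 3, 'a': 75}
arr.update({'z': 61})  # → {'h': 71, 'c': 3, 'a': 75, 'z': 61}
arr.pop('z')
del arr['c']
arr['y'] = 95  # {'h': 71, 'a': 75, 'y': 95}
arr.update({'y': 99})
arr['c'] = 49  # {'h': 71, 'a': 75, 'y': 99, 'c': 49}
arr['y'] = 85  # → {'h': 71, 'a': 75, 'y': 85, 'c': 49}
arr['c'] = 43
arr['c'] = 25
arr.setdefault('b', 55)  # 55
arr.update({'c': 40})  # {'h': 71, 'a': 75, 'y': 85, 'c': 40, 'b': 55}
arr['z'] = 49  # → {'h': 71, 'a': 75, 'y': 85, 'c': 40, 'b': 55, 'z': 49}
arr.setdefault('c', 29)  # 40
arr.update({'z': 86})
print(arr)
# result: {'h': 71, 'a': 75, 'y': 85, 'c': 40, 'b': 55, 'z': 86}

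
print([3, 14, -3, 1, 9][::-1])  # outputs [9, 1, -3, 14, 3]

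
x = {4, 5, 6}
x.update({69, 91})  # {4, 5, 6, 69, 91}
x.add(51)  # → {4, 5, 6, 51, 69, 91}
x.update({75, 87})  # {4, 5, 6, 51, 69, 75, 87, 91}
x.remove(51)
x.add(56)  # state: {4, 5, 6, 56, 69, 75, 87, 91}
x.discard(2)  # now {4, 5, 6, 56, 69, 75, 87, 91}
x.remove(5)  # {4, 6, 56, 69, 75, 87, 91}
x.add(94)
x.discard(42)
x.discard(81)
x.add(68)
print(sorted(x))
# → [4, 6, 56, 68, 69, 75, 87, 91, 94]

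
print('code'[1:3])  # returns od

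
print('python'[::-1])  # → nohtyp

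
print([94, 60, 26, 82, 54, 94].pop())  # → 94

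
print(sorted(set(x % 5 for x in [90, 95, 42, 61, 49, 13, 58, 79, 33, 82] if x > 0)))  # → [0, 1, 2, 3, 4]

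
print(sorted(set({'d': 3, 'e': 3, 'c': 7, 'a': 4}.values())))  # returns [3, 4, 7]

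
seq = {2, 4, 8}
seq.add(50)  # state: {2, 4, 8, 50}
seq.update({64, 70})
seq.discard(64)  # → {2, 4, 8, 50, 70}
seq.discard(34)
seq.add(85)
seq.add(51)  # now {2, 4, 8, 50, 51, 70, 85}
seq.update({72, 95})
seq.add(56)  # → {2, 4, 8, 50, 51, 56, 70, 72, 85, 95}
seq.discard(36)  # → {2, 4, 8, 50, 51, 56, 70, 72, 85, 95}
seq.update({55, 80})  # {2, 4, 8, 50, 51, 55, 56, 70, 72, 80, 85, 95}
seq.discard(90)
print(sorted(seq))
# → [2, 4, 8, 50, 51, 55, 56, 70, 72, 80, 85, 95]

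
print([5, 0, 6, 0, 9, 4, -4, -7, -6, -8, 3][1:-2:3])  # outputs [0, 9, -7]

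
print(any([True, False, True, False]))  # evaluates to True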